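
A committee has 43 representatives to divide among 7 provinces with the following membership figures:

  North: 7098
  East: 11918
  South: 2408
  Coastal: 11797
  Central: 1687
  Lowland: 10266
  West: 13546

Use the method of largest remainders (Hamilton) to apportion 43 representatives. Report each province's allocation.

North 5, East 9, South 2, Coastal 9, Central 1, Lowland 7, West 10

The standard divisor is 58720/43 ≈ 1365.581.
Standard quotas: North 5.1978, East 8.7274, South 1.7634, Coastal 8.6388, Central 1.2354, Lowland 7.5177, West 9.9196.
Lower quotas: North 5, East 8, South 1, Coastal 8, Central 1, Lowland 7, West 9 (sum 39, leaving 4 seats).
Remainders in descending order: West 0.9196, South 0.7634, East 0.7274, Coastal 0.6388, Lowland 0.5177, Central 0.2354, North 0.1978.
Largest remainders: West, South, East, Coastal receive the extra seats.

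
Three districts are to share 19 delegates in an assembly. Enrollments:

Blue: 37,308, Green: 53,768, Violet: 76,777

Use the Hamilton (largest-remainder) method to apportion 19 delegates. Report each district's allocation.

Total 167853; standard divisor 167853/19 ≈ 8834.368.
Standard quotas: Blue 4.2231, Green 6.0862, Violet 8.6907.
Lower quotas: Blue 4, Green 6, Violet 8 (sum 18, leaving 1 seat).
Remainders in descending order: Violet 0.6907, Blue 0.2231, Green 0.0862.
The surplus seat goes to Violet.

Blue=4, Green=6, Violet=9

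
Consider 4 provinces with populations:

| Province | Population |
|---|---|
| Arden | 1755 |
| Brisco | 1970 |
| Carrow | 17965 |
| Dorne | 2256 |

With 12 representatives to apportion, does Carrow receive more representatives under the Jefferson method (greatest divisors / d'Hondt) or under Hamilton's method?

Jefferson: Arden 0, Brisco 1, Carrow 10, Dorne 1.
Hamilton: Arden 1, Brisco 1, Carrow 9, Dorne 1.
Carrow gets 10 under Jefferson and 9 under Hamilton.

Jefferson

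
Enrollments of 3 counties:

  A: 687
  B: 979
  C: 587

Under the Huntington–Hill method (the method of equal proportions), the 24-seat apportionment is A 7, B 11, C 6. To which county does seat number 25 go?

Priority for the next seat is population ÷ (√(s·(s+1))).
Priorities: A 91.804, B 85.211, C 90.576.
Highest priority: A.

A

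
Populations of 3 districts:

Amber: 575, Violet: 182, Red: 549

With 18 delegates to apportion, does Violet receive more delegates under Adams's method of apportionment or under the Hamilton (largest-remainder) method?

Adams: Amber 8, Violet 3, Red 7.
Hamilton: Amber 8, Violet 2, Red 8.
Violet gets 3 under Adams and 2 under Hamilton.

Adams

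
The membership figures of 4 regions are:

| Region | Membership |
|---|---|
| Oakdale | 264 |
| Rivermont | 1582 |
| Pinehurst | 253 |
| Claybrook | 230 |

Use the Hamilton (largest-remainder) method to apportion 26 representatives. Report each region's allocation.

Oakdale 3; Rivermont 18; Pinehurst 3; Claybrook 2

Standard divisor: 2329 ÷ 26 ≈ 89.577.
Standard quotas: Oakdale 2.947, Rivermont 17.661, Pinehurst 2.824, Claybrook 2.568.
Lower quotas: Oakdale 2, Rivermont 17, Pinehurst 2, Claybrook 2 (sum 23, leaving 3 seats).
Remainders in descending order: Oakdale 0.947, Pinehurst 0.824, Rivermont 0.661, Claybrook 0.568.
The surplus seats go to Oakdale, Pinehurst, Rivermont.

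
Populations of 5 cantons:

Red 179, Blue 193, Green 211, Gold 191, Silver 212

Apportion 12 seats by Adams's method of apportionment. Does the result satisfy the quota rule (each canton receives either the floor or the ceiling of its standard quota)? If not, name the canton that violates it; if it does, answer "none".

none

Standard quotas: Red 2.178, Blue 2.349, Green 2.568, Gold 2.325, Silver 2.580.
Adams allocation: Red 2, Blue 2, Green 3, Gold 2, Silver 3.
Every allocation lies between the lower and upper quota.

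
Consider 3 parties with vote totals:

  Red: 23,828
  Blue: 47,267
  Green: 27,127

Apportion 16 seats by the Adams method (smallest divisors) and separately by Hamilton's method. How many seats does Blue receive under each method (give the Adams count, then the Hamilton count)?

Adams: Red 4, Blue 7, Green 5.
Hamilton: Red 4, Blue 8, Green 4.
Blue gets 7 under Adams and 8 under Hamilton.

7 and 8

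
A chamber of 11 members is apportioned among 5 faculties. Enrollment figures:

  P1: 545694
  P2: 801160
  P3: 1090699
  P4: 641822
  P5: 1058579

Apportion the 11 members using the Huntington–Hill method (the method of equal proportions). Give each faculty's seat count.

With divisor 409013: modified quotas P1 1.334, P2 1.959, P3 2.667, P4 1.569, P5 2.588.
Geometric-mean thresholds: P1 √(1·2)=1.414, P2 √(1·2)=1.414, P3 √(2·3)=2.449, P4 √(1·2)=1.414, P5 √(2·3)=2.449.
Each quota rounded against its threshold gives P1 1, P2 2, P3 3, P4 2, P5 3 (total 11).

P1 1, P2 2, P3 3, P4 2, P5 3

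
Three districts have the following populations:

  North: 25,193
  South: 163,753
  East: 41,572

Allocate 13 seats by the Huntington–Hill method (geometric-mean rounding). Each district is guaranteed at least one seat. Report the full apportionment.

North=2, South=9, East=2

With divisor 17538: modified quotas North 1.436, South 9.337, East 2.370.
Geometric-mean thresholds: North √(1·2)=1.414, South √(9·10)=9.487, East √(2·3)=2.449.
Each quota rounded against its threshold gives North 2, South 9, East 2 (total 13).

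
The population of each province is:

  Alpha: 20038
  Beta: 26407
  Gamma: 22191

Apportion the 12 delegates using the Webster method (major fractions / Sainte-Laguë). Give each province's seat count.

Standard divisor 68636/12 ≈ 5719.667; standard quotas: Alpha 3.503, Beta 4.617, Gamma 3.880.
Rounding to the nearest integer gives 4, 5, 4 = 13 seats, so the divisor must be adjusted.
With modified divisor 5800: modified quotas Alpha 3.455, Beta 4.553, Gamma 3.826.
Rounding to the nearest integer: Alpha 3, Beta 5, Gamma 4 (total 12).

Alpha: 3, Beta: 5, Gamma: 4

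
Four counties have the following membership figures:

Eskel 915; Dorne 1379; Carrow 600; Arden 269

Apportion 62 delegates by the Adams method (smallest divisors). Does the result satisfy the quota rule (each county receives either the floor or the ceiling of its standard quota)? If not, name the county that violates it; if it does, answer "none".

Standard quotas: Eskel 17.936, Dorne 27.031, Carrow 11.761, Arden 5.273.
Adams allocation: Eskel 18, Dorne 26, Carrow 12, Arden 6.
Dorne has quota 27.031 (lower 27, upper 28) but receives 26 — outside the quota interval.

Dorne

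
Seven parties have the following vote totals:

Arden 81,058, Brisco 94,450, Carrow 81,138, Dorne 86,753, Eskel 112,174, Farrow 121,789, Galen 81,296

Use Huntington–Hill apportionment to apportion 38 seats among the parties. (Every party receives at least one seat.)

Arden: 5, Brisco: 5, Carrow: 5, Dorne: 5, Eskel: 6, Farrow: 7, Galen: 5

With divisor 17717: modified quotas Arden 4.575, Brisco 5.331, Carrow 4.580, Dorne 4.897, Eskel 6.331, Farrow 6.874, Galen 4.589.
Geometric-mean thresholds: Arden √(4·5)=4.472, Brisco √(5·6)=5.477, Carrow √(4·5)=4.472, Dorne √(4·5)=4.472, Eskel √(6·7)=6.481, Farrow √(6·7)=6.481, Galen √(4·5)=4.472.
Each quota rounded against its threshold gives Arden 5, Brisco 5, Carrow 5, Dorne 5, Eskel 6, Farrow 7, Galen 5 (total 38).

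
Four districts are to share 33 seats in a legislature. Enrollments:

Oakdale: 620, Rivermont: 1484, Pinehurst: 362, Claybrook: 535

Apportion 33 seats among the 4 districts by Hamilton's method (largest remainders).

Oakdale 7, Rivermont 16, Pinehurst 4, Claybrook 6

Standard divisor: 3001 ÷ 33 ≈ 90.939.
Standard quotas: Oakdale 6.818, Rivermont 16.319, Pinehurst 3.981, Claybrook 5.883.
Lower quotas: Oakdale 6, Rivermont 16, Pinehurst 3, Claybrook 5 (sum 30, leaving 3 seats).
Remainders in descending order: Pinehurst 0.981, Claybrook 0.883, Oakdale 0.818, Rivermont 0.319.
Largest remainders: Pinehurst, Claybrook, Oakdale receive the extra seats.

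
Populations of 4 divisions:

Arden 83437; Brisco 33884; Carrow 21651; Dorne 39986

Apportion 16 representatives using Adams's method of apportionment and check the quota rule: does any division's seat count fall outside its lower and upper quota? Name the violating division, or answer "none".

none

Standard quotas: Arden 7.460, Brisco 3.029, Carrow 1.936, Dorne 3.575.
Adams allocation: Arden 7, Brisco 3, Carrow 2, Dorne 4.
Every allocation lies between the lower and upper quota.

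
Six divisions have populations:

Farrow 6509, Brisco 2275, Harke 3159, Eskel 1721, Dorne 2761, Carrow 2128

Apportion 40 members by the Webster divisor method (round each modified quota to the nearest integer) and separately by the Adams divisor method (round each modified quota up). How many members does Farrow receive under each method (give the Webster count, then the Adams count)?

14 and 13

Webster: Farrow 14, Brisco 5, Harke 7, Eskel 4, Dorne 6, Carrow 4.
Adams: Farrow 13, Brisco 5, Harke 7, Eskel 4, Dorne 6, Carrow 5.
Farrow gets 14 under Webster and 13 under Adams.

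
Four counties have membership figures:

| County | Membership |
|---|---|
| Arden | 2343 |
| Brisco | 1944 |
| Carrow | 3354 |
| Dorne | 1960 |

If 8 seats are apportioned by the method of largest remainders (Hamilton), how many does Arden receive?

2

Standard divisor: 9601 ÷ 8 ≈ 1200.125.
Standard quotas: Arden 1.952, Brisco 1.620, Carrow 2.795, Dorne 1.633.
Lower quotas: Arden 1, Brisco 1, Carrow 2, Dorne 1 (sum 5, leaving 3 seats).
Remainders in descending order: Arden 0.952, Carrow 0.795, Dorne 0.633, Brisco 0.620.
The surplus seats go to Arden, Carrow, Dorne.
Arden receives 2.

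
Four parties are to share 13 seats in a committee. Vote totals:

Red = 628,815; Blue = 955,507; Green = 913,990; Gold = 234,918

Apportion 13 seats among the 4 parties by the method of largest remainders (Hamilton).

Red 3; Blue 5; Green 4; Gold 1

Total 2733230; standard divisor 2733230/13 ≈ 210248.462.
Standard quotas: Red 2.9908, Blue 4.5447, Green 4.3472, Gold 1.1173.
Lower quotas: Red 2, Blue 4, Green 4, Gold 1 (sum 11, leaving 2 seats).
Remainders in descending order: Red 0.9908, Blue 0.5447, Green 0.3472, Gold 0.1173.
The surplus seats go to Red, Blue.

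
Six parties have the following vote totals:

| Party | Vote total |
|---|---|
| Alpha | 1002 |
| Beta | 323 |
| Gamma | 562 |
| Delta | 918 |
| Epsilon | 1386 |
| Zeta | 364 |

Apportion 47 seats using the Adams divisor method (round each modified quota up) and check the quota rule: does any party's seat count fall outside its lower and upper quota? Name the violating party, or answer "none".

Standard quotas: Alpha 10.339, Beta 3.333, Gamma 5.799, Delta 9.472, Epsilon 14.301, Zeta 3.756.
Adams allocation: Alpha 10, Beta 4, Gamma 6, Delta 9, Epsilon 14, Zeta 4.
Every allocation lies between the lower and upper quota.

none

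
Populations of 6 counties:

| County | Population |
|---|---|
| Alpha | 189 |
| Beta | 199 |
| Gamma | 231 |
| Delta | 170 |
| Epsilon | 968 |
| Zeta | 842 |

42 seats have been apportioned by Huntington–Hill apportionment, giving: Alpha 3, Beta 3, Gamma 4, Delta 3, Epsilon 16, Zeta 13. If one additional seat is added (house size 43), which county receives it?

Priority for the next seat is population ÷ (√(s·(s+1))).
Priorities: Alpha 54.560, Beta 57.446, Gamma 51.653, Delta 49.075, Epsilon 58.694, Zeta 62.413.
Highest priority: Zeta.

Zeta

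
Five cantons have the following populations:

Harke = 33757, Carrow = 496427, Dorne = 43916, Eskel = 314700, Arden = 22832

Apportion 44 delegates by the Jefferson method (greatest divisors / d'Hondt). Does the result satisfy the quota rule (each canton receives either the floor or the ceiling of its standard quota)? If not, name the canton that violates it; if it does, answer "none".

Standard quotas: Harke 1.629, Carrow 23.960, Dorne 2.120, Eskel 15.189, Arden 1.102.
Jefferson allocation: Harke 1, Carrow 25, Dorne 2, Eskel 15, Arden 1.
Carrow has quota 23.960 (lower 23, upper 24) but receives 25 — outside the quota interval.

Carrow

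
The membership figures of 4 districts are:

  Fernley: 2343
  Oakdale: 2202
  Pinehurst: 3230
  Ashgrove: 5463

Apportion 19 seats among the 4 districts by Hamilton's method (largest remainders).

The standard divisor is 13238/19 ≈ 696.737.
Standard quotas: Fernley 3.3628, Oakdale 3.1604, Pinehurst 4.6359, Ashgrove 7.8408.
Lower quotas: Fernley 3, Oakdale 3, Pinehurst 4, Ashgrove 7 (sum 17, leaving 2 seats).
Remainders in descending order: Ashgrove 0.8408, Pinehurst 0.6359, Fernley 0.3628, Oakdale 0.1604.
Largest remainders: Ashgrove, Pinehurst receive the extra seats.

Fernley=3; Oakdale=3; Pinehurst=5; Ashgrove=8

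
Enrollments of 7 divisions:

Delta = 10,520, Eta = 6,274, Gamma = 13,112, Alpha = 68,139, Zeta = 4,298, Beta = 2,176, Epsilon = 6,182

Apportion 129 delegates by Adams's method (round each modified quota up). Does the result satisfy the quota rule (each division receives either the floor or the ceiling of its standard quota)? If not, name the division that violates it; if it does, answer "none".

Standard quotas: Delta 12.259, Eta 7.311, Gamma 15.279, Alpha 79.402, Zeta 5.008, Beta 2.536, Epsilon 7.204.
Adams allocation: Delta 12, Eta 8, Gamma 15, Alpha 78, Zeta 5, Beta 3, Epsilon 8.
Alpha has quota 79.402 (lower 79, upper 80) but receives 78 — outside the quota interval.

Alpha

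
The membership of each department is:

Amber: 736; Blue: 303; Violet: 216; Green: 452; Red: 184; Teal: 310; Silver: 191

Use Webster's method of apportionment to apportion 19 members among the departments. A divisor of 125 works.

Amber=6, Blue=2, Violet=2, Green=4, Red=1, Teal=2, Silver=2

With modified divisor 125: modified quotas Amber 5.888, Blue 2.424, Violet 1.728, Green 3.616, Red 1.472, Teal 2.480, Silver 1.528.
Rounding to the nearest integer: Amber 6, Blue 2, Violet 2, Green 4, Red 1, Teal 2, Silver 2 (total 19).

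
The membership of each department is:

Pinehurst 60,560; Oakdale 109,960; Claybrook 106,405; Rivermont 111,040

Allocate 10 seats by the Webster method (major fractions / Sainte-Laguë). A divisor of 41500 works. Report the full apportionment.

Pinehurst=1, Oakdale=3, Claybrook=3, Rivermont=3

With modified divisor 41500: modified quotas Pinehurst 1.459, Oakdale 2.650, Claybrook 2.564, Rivermont 2.676.
Rounding to the nearest integer: Pinehurst 1, Oakdale 3, Claybrook 3, Rivermont 3 (total 10).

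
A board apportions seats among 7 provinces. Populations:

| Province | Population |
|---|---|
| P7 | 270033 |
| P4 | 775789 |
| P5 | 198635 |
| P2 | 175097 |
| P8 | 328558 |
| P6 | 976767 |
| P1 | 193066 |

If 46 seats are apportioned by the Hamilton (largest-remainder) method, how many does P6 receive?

16

Total 2917945; standard divisor 2917945/46 ≈ 63433.587.
Standard quotas: P7 4.2569, P4 12.2299, P5 3.1314, P2 2.7603, P8 5.1796, P6 15.3983, P1 3.0436.
Lower quotas: P7 4, P4 12, P5 3, P2 2, P8 5, P6 15, P1 3 (sum 44, leaving 2 seats).
Remainders in descending order: P2 0.7603, P6 0.3983, P7 0.2569, P4 0.2299, P8 0.1796, P5 0.1314, P1 0.0436.
Largest remainders: P2, P6 receive the extra seats.
P6 receives 16.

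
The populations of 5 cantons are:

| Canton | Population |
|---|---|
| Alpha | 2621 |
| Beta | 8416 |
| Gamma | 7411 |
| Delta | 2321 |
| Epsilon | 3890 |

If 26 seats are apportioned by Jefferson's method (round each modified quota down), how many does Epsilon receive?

Standard divisor 24659/26 ≈ 948.423; standard quotas: Alpha 2.764, Beta 8.874, Gamma 7.814, Delta 2.447, Epsilon 4.102.
Rounding down gives 2, 8, 7, 2, 4 = 23 seats, so the divisor must be adjusted.
With modified divisor 860: modified quotas Alpha 3.048, Beta 9.786, Gamma 8.617, Delta 2.699, Epsilon 4.523.
Rounding down: Alpha 3, Beta 9, Gamma 8, Delta 2, Epsilon 4 (total 26).
Epsilon receives 4.

4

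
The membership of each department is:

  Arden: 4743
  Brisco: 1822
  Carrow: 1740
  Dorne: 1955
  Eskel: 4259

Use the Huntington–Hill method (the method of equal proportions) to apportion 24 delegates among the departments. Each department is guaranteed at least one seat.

With divisor 601: modified quotas Arden 7.892, Brisco 3.032, Carrow 2.895, Dorne 3.253, Eskel 7.087.
Geometric-mean thresholds: Arden √(7·8)=7.483, Brisco √(3·4)=3.464, Carrow √(2·3)=2.449, Dorne √(3·4)=3.464, Eskel √(7·8)=7.483.
Each quota rounded against its threshold gives Arden 8, Brisco 3, Carrow 3, Dorne 3, Eskel 7 (total 24).

Arden=8, Brisco=3, Carrow=3, Dorne=3, Eskel=7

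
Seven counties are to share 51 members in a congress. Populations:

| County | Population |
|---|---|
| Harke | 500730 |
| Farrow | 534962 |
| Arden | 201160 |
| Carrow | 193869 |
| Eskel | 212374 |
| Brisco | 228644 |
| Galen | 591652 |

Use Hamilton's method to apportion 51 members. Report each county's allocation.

Harke=10, Farrow=11, Arden=4, Carrow=4, Eskel=5, Brisco=5, Galen=12

Total 2463391; standard divisor 2463391/51 ≈ 48301.784.
Standard quotas: Harke 10.3667, Farrow 11.0754, Arden 4.1646, Carrow 4.0137, Eskel 4.3968, Brisco 4.7337, Galen 12.2491.
Lower quotas: Harke 10, Farrow 11, Arden 4, Carrow 4, Eskel 4, Brisco 4, Galen 12 (sum 49, leaving 2 seats).
Remainders in descending order: Brisco 0.7337, Eskel 0.3968, Harke 0.3667, Galen 0.2491, Arden 0.1646, Farrow 0.0754, Carrow 0.0137.
Largest remainders: Brisco, Eskel receive the extra seats.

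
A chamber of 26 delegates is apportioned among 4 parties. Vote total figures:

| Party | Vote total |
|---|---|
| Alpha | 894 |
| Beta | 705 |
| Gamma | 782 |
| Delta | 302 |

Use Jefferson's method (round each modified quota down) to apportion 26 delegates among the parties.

Standard divisor 2683/26 ≈ 103.192; standard quotas: Alpha 8.663, Beta 6.832, Gamma 7.578, Delta 2.927.
Rounding down gives 8, 6, 7, 2 = 23 seats, so the divisor must be adjusted.
With modified divisor 99: modified quotas Alpha 9.030, Beta 7.121, Gamma 7.899, Delta 3.051.
Rounding down: Alpha 9, Beta 7, Gamma 7, Delta 3 (total 26).

Alpha 9, Beta 7, Gamma 7, Delta 3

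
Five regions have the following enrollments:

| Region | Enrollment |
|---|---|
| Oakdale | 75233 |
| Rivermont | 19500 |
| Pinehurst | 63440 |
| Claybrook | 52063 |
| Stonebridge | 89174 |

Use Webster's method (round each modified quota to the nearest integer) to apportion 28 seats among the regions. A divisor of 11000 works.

Oakdale 7; Rivermont 2; Pinehurst 6; Claybrook 5; Stonebridge 8

With modified divisor 11000: modified quotas Oakdale 6.839, Rivermont 1.773, Pinehurst 5.767, Claybrook 4.733, Stonebridge 8.107.
Rounding to the nearest integer: Oakdale 7, Rivermont 2, Pinehurst 6, Claybrook 5, Stonebridge 8 (total 28).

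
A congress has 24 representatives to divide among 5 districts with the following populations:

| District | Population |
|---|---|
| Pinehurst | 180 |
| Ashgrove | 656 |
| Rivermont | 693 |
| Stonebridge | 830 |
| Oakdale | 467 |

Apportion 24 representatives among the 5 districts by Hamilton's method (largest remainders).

Pinehurst 1; Ashgrove 6; Rivermont 6; Stonebridge 7; Oakdale 4

Total 2826; standard divisor 2826/24 ≈ 117.75.
Standard quotas: Pinehurst 1.529, Ashgrove 5.571, Rivermont 5.885, Stonebridge 7.049, Oakdale 3.966.
Lower quotas: Pinehurst 1, Ashgrove 5, Rivermont 5, Stonebridge 7, Oakdale 3 (sum 21, leaving 3 seats).
Remainders in descending order: Oakdale 0.966, Rivermont 0.885, Ashgrove 0.571, Pinehurst 0.529, Stonebridge 0.049.
The surplus seats go to Oakdale, Rivermont, Ashgrove.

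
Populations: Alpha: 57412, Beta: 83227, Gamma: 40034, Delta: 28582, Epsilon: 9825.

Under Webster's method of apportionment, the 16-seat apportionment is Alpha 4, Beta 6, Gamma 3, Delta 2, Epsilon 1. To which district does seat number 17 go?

Beta

Priority for the next seat is population ÷ (current seats + 0.5).
Priorities: Alpha 12758.222, Beta 12804.154, Gamma 11438.286, Delta 11432.800, Epsilon 6550.000.
Highest priority: Beta.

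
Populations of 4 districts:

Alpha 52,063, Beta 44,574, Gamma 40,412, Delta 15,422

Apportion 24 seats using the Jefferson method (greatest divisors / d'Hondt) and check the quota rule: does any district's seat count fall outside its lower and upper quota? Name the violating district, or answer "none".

none

Standard quotas: Alpha 8.195, Beta 7.016, Gamma 6.361, Delta 2.428.
Jefferson allocation: Alpha 9, Beta 7, Gamma 6, Delta 2.
Every allocation lies between the lower and upper quota.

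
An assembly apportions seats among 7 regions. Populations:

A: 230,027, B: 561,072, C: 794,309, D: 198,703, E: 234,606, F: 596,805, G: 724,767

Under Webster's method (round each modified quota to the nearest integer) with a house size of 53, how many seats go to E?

4

Standard divisor 3340289/53 ≈ 63024.321; standard quotas: A 3.650, B 8.902, C 12.603, D 3.153, E 3.722, F 9.469, G 11.500.
Rounding to the nearest integer gives A 4, B 9, C 13, D 3, E 4, F 9, G 11 — total 53, matching the house size, so no adjustment is needed.
E receives 4.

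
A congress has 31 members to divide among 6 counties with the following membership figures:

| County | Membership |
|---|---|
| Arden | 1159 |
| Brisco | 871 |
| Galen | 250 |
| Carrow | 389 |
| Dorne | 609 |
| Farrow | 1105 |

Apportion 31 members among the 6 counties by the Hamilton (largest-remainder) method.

The standard divisor is 4383/31 ≈ 141.387.
Standard quotas: Arden 8.197, Brisco 6.160, Galen 1.768, Carrow 2.751, Dorne 4.307, Farrow 7.815.
Lower quotas: Arden 8, Brisco 6, Galen 1, Carrow 2, Dorne 4, Farrow 7 (sum 28, leaving 3 seats).
Remainders in descending order: Farrow 0.815, Galen 0.768, Carrow 0.751, Dorne 0.307, Arden 0.197, Brisco 0.160.
Largest remainders: Farrow, Galen, Carrow receive the extra seats.

Arden: 8; Brisco: 6; Galen: 2; Carrow: 3; Dorne: 4; Farrow: 8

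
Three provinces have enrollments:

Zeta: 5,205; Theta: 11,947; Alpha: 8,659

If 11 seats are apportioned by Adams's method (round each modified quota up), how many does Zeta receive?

2

Standard divisor 25811/11 ≈ 2346.455; standard quotas: Zeta 2.218, Theta 5.092, Alpha 3.690.
Rounding up gives 3, 6, 4 = 13 seats, so the divisor must be adjusted.
With modified divisor 2700: modified quotas Zeta 1.928, Theta 4.425, Alpha 3.207.
Rounding up: Zeta 2, Theta 5, Alpha 4 (total 11).
Zeta receives 2.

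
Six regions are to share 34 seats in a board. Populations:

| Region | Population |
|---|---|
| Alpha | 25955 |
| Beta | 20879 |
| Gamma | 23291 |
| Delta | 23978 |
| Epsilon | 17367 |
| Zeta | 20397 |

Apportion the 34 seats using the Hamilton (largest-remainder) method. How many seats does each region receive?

Alpha: 7, Beta: 5, Gamma: 6, Delta: 6, Epsilon: 5, Zeta: 5

Standard divisor: 131867 ÷ 34 ≈ 3878.441.
Standard quotas: Alpha 6.6921, Beta 5.3833, Gamma 6.0052, Delta 6.1824, Epsilon 4.4778, Zeta 5.2591.
Lower quotas: Alpha 6, Beta 5, Gamma 6, Delta 6, Epsilon 4, Zeta 5 (sum 32, leaving 2 seats).
Remainders in descending order: Alpha 0.6921, Epsilon 0.4778, Beta 0.3833, Zeta 0.2591, Delta 0.1824, Gamma 0.0052.
The surplus seats go to Alpha, Epsilon.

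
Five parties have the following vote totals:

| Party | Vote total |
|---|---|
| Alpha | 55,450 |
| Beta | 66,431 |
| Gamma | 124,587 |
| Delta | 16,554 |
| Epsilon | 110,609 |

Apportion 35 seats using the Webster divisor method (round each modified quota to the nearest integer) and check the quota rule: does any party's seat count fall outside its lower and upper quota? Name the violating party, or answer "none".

Standard quotas: Alpha 5.194, Beta 6.223, Gamma 11.671, Delta 1.551, Epsilon 10.361.
Webster allocation: Alpha 5, Beta 6, Gamma 12, Delta 2, Epsilon 10.
Every allocation lies between the lower and upper quota.

none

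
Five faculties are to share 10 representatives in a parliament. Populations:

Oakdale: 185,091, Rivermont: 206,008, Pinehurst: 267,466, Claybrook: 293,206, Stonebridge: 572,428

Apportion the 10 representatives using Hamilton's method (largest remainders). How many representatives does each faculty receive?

Standard divisor: 1524199 ÷ 10 ≈ 152419.9.
Standard quotas: Oakdale 1.2143, Rivermont 1.3516, Pinehurst 1.7548, Claybrook 1.9237, Stonebridge 3.7556.
Lower quotas: Oakdale 1, Rivermont 1, Pinehurst 1, Claybrook 1, Stonebridge 3 (sum 7, leaving 3 seats).
Remainders in descending order: Claybrook 0.9237, Stonebridge 0.7556, Pinehurst 0.7548, Rivermont 0.3516, Oakdale 0.2143.
The surplus seats go to Claybrook, Stonebridge, Pinehurst.

Oakdale 1, Rivermont 1, Pinehurst 2, Claybrook 2, Stonebridge 4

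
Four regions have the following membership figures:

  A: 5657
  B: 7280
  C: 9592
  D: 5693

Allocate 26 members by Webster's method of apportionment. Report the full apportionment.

A: 5, B: 7, C: 9, D: 5

Standard divisor 28222/26 ≈ 1085.462; standard quotas: A 5.212, B 6.707, C 8.837, D 5.245.
Rounding to the nearest integer gives A 5, B 7, C 9, D 5 — total 26, matching the house size, so no adjustment is needed.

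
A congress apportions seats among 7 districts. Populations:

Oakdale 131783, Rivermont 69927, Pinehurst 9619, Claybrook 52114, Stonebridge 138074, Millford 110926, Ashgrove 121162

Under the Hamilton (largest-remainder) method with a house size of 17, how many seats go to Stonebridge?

The standard divisor is 633605/17 ≈ 37270.882.
Standard quotas: Oakdale 3.5358, Rivermont 1.8762, Pinehurst 0.2581, Claybrook 1.3982, Stonebridge 3.7046, Millford 2.9762, Ashgrove 3.2508.
Lower quotas: Oakdale 3, Rivermont 1, Pinehurst 0, Claybrook 1, Stonebridge 3, Millford 2, Ashgrove 3 (sum 13, leaving 4 seats).
Remainders in descending order: Millford 0.9762, Rivermont 0.8762, Stonebridge 0.7046, Oakdale 0.5358, Claybrook 0.3982, Pinehurst 0.2581, Ashgrove 0.2508.
Largest remainders: Millford, Rivermont, Stonebridge, Oakdale receive the extra seats.
Stonebridge receives 4.

4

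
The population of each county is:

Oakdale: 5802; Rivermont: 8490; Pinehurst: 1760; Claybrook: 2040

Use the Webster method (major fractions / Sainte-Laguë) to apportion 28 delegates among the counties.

Standard divisor 18092/28 ≈ 646.143; standard quotas: Oakdale 8.979, Rivermont 13.140, Pinehurst 2.724, Claybrook 3.157.
Rounding to the nearest integer gives Oakdale 9, Rivermont 13, Pinehurst 3, Claybrook 3 — total 28, matching the house size, so no adjustment is needed.

Oakdale 9; Rivermont 13; Pinehurst 3; Claybrook 3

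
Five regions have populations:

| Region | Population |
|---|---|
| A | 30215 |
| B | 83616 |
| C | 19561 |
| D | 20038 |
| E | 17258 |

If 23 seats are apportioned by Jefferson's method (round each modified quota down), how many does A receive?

Standard divisor 170688/23 ≈ 7421.217; standard quotas: A 4.071, B 11.267, C 2.636, D 2.700, E 2.325.
Rounding down gives 4, 11, 2, 2, 2 = 21 seats, so the divisor must be adjusted.
With modified divisor 6600: modified quotas A 4.578, B 12.669, C 2.964, D 3.036, E 2.615.
Rounding down: A 4, B 12, C 2, D 3, E 2 (total 23).
A receives 4.

4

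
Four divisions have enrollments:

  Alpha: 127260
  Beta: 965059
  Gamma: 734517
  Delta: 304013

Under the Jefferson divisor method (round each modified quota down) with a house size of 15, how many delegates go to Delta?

2

Standard divisor 2130849/15 ≈ 142056.6; standard quotas: Alpha 0.896, Beta 6.793, Gamma 5.171, Delta 2.140.
Rounding down gives 0, 6, 5, 2 = 13 seats, so the divisor must be adjusted.
With modified divisor 123872: modified quotas Alpha 1.027, Beta 7.791, Gamma 5.930, Delta 2.454.
Rounding down: Alpha 1, Beta 7, Gamma 5, Delta 2 (total 15).
Delta receives 2.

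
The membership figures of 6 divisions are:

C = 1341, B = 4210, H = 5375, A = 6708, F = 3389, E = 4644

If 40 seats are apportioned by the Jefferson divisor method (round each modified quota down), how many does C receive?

2

Standard divisor 25667/40 ≈ 641.675; standard quotas: C 2.090, B 6.561, H 8.377, A 10.454, F 5.281, E 7.237.
Rounding down gives 2, 6, 8, 10, 5, 7 = 38 seats, so the divisor must be adjusted.
With modified divisor 599: modified quotas C 2.239, B 7.028, H 8.973, A 11.199, F 5.658, E 7.753.
Rounding down: C 2, B 7, H 8, A 11, F 5, E 7 (total 40).
C receives 2.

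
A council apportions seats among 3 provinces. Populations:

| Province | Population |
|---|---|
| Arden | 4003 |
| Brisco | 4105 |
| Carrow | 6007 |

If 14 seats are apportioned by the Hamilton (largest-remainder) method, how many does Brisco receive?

4

Total 14115; standard divisor 14115/14 ≈ 1008.214.
Standard quotas: Arden 3.9704, Brisco 4.0716, Carrow 5.9581.
Lower quotas: Arden 3, Brisco 4, Carrow 5 (sum 12, leaving 2 seats).
Remainders in descending order: Arden 0.9704, Carrow 0.9581, Brisco 0.0716.
Largest remainders: Arden, Carrow receive the extra seats.
Brisco receives 4.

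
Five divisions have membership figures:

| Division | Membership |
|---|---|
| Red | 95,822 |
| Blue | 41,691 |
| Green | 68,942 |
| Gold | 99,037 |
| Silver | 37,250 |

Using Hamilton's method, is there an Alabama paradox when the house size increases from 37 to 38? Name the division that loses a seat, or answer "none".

Blue

At 37 seats: Red 10, Blue 5, Green 7, Gold 11, Silver 4.
At 38 seats: Red 11, Blue 4, Green 8, Gold 11, Silver 4.
Blue drops from 5 to 4.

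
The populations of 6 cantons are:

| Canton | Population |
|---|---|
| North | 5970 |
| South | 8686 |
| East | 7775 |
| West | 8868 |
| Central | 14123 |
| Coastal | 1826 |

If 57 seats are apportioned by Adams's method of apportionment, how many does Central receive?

Standard divisor 47248/57 ≈ 828.912; standard quotas: North 7.202, South 10.479, East 9.380, West 10.698, Central 17.038, Coastal 2.203.
Rounding up gives 8, 11, 10, 11, 18, 3 = 61 seats, so the divisor must be adjusted.
With modified divisor 880: modified quotas North 6.784, South 9.870, East 8.835, West 10.077, Central 16.049, Coastal 2.075.
Rounding up: North 7, South 10, East 9, West 11, Central 17, Coastal 3 (total 57).
Central receives 17.

17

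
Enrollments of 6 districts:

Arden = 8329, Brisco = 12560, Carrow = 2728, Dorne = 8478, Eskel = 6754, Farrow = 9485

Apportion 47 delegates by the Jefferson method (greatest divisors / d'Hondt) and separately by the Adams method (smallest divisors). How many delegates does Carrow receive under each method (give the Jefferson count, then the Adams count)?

2 and 3

Jefferson: Arden 8, Brisco 13, Carrow 2, Dorne 8, Eskel 7, Farrow 9.
Adams: Arden 8, Brisco 12, Carrow 3, Dorne 8, Eskel 7, Farrow 9.
Carrow gets 2 under Jefferson and 3 under Adams.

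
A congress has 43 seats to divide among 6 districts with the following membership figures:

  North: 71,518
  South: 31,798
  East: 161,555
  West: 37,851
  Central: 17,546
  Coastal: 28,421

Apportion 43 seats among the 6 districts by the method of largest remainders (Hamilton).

North 9, South 4, East 20, West 5, Central 2, Coastal 3

Standard divisor: 348689 ÷ 43 ≈ 8109.047.
Standard quotas: North 8.8195, South 3.9213, East 19.9228, West 4.6677, Central 2.1638, Coastal 3.5049.
Lower quotas: North 8, South 3, East 19, West 4, Central 2, Coastal 3 (sum 39, leaving 4 seats).
Remainders in descending order: East 0.9228, South 0.9213, North 0.8195, West 0.6677, Coastal 0.5049, Central 0.1638.
Largest remainders: East, South, North, West receive the extra seats.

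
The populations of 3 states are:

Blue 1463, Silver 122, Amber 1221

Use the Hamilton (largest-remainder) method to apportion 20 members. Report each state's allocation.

Blue: 10; Silver: 1; Amber: 9

Standard divisor: 2806 ÷ 20 ≈ 140.3.
Standard quotas: Blue 10.428, Silver 0.870, Amber 8.703.
Lower quotas: Blue 10, Silver 0, Amber 8 (sum 18, leaving 2 seats).
Remainders in descending order: Silver 0.870, Amber 0.703, Blue 0.428.
Largest remainders: Silver, Amber receive the extra seats.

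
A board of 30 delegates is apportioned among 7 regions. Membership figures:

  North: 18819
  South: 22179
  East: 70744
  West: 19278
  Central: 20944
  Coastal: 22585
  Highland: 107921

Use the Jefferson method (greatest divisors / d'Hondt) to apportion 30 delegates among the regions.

North: 2, South: 2, East: 8, West: 2, Central: 2, Coastal: 2, Highland: 12

Standard divisor 282470/30 ≈ 9415.667; standard quotas: North 1.999, South 2.356, East 7.513, West 2.047, Central 2.224, Coastal 2.399, Highland 11.462.
Rounding down gives 1, 2, 7, 2, 2, 2, 11 = 27 seats, so the divisor must be adjusted.
With modified divisor 8600: modified quotas North 2.188, South 2.579, East 8.226, West 2.242, Central 2.435, Coastal 2.626, Highland 12.549.
Rounding down: North 2, South 2, East 8, West 2, Central 2, Coastal 2, Highland 12 (total 30).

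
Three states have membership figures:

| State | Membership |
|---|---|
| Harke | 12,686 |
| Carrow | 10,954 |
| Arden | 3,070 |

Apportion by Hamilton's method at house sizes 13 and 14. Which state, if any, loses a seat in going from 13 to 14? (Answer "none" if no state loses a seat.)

At 13 seats: Harke 6, Carrow 5, Arden 2.
At 14 seats: Harke 7, Carrow 6, Arden 1.
Arden drops from 2 to 1.

Arden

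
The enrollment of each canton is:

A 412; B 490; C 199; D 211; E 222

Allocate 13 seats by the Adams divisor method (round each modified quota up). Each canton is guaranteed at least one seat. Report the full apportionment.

Standard divisor 1534/13 ≈ 118; standard quotas: A 3.492, B 4.153, C 1.686, D 1.788, E 1.881.
Rounding up gives 4, 5, 2, 2, 2 = 15 seats, so the divisor must be adjusted.
With modified divisor 150: modified quotas A 2.747, B 3.267, C 1.327, D 1.407, E 1.480.
Rounding up: A 3, B 4, C 2, D 2, E 2 (total 13).

A=3, B=4, C=2, D=2, E=2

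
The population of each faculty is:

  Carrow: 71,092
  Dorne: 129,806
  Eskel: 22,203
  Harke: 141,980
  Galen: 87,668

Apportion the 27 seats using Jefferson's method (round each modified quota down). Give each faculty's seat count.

Standard divisor 452749/27 ≈ 16768.481; standard quotas: Carrow 4.240, Dorne 7.741, Eskel 1.324, Harke 8.467, Galen 5.228.
Rounding down gives 4, 7, 1, 8, 5 = 25 seats, so the divisor must be adjusted.
With modified divisor 15200: modified quotas Carrow 4.677, Dorne 8.540, Eskel 1.461, Harke 9.341, Galen 5.768.
Rounding down: Carrow 4, Dorne 8, Eskel 1, Harke 9, Galen 5 (total 27).

Carrow=4, Dorne=8, Eskel=1, Harke=9, Galen=5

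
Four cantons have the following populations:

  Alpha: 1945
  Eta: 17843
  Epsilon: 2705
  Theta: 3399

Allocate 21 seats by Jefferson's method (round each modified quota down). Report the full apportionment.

Alpha 1, Eta 15, Epsilon 2, Theta 3

Standard divisor 25892/21 ≈ 1232.952; standard quotas: Alpha 1.578, Eta 14.472, Epsilon 2.194, Theta 2.757.
Rounding down gives 1, 14, 2, 2 = 19 seats, so the divisor must be adjusted.
With modified divisor 1120: modified quotas Alpha 1.737, Eta 15.931, Epsilon 2.415, Theta 3.035.
Rounding down: Alpha 1, Eta 15, Epsilon 2, Theta 3 (total 21).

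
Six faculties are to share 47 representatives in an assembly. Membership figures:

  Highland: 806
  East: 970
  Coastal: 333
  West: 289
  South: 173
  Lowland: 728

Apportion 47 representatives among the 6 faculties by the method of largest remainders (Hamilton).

Standard divisor: 3299 ÷ 47 ≈ 70.191.
Standard quotas: Highland 11.483, East 13.819, Coastal 4.744, West 4.117, South 2.465, Lowland 10.372.
Lower quotas: Highland 11, East 13, Coastal 4, West 4, South 2, Lowland 10 (sum 44, leaving 3 seats).
Remainders in descending order: East 0.819, Coastal 0.744, Highland 0.483, South 0.465, Lowland 0.372, West 0.117.
Largest remainders: East, Coastal, Highland receive the extra seats.

Highland: 12, East: 14, Coastal: 5, West: 4, South: 2, Lowland: 10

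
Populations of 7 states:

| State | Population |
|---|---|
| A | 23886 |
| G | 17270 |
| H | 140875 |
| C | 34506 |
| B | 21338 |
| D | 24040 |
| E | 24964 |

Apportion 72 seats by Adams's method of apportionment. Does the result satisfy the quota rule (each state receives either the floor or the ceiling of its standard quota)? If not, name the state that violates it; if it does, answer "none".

Standard quotas: A 5.995, G 4.334, H 35.356, C 8.660, B 5.355, D 6.033, E 6.265.
Adams allocation: A 6, G 5, H 34, C 9, B 6, D 6, E 6.
H has quota 35.356 (lower 35, upper 36) but receives 34 — outside the quota interval.

H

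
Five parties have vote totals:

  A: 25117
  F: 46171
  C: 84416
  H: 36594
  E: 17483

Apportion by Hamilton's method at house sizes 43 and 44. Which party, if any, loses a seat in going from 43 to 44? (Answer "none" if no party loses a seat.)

E

At 43 seats: A 5, F 9, C 17, H 8, E 4.
At 44 seats: A 5, F 10, C 18, H 8, E 3.
E drops from 4 to 3.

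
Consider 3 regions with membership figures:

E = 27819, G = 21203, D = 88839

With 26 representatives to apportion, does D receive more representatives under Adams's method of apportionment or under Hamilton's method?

Hamilton

Adams: E 6, G 4, D 16.
Hamilton: E 5, G 4, D 17.
D gets 16 under Adams and 17 under Hamilton.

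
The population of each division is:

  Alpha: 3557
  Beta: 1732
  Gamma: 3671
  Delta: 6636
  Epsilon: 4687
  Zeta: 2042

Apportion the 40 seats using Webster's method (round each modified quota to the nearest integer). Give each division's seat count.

Standard divisor 22325/40 ≈ 558.125; standard quotas: Alpha 6.373, Beta 3.103, Gamma 6.577, Delta 11.890, Epsilon 8.398, Zeta 3.659.
Rounding to the nearest integer gives Alpha 6, Beta 3, Gamma 7, Delta 12, Epsilon 8, Zeta 4 — total 40, matching the house size, so no adjustment is needed.

Alpha: 6; Beta: 3; Gamma: 7; Delta: 12; Epsilon: 8; Zeta: 4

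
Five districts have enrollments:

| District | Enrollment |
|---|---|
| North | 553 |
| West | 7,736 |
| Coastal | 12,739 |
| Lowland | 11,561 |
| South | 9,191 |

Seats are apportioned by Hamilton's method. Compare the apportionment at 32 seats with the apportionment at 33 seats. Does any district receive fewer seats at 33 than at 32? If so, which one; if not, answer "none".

none

At 32 seats: North 0, West 6, Coastal 10, Lowland 9, South 7.
At 33 seats: North 1, West 6, Coastal 10, Lowland 9, South 7.
No district's allocation decreased.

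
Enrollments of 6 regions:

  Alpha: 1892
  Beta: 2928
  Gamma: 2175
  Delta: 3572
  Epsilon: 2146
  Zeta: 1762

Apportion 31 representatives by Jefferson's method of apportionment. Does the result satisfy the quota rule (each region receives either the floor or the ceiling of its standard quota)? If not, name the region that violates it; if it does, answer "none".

Standard quotas: Alpha 4.052, Beta 6.271, Gamma 4.658, Delta 7.650, Epsilon 4.596, Zeta 3.774.
Jefferson allocation: Alpha 4, Beta 6, Gamma 5, Delta 8, Epsilon 4, Zeta 4.
Every allocation lies between the lower and upper quota.

none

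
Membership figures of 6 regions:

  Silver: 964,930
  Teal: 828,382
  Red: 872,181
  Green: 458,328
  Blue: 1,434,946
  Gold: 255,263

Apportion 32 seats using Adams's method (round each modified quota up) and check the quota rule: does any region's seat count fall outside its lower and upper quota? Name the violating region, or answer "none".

none

Standard quotas: Silver 6.414, Teal 5.506, Red 5.798, Green 3.047, Blue 9.538, Gold 1.697.
Adams allocation: Silver 6, Teal 6, Red 6, Green 3, Blue 9, Gold 2.
Every allocation lies between the lower and upper quota.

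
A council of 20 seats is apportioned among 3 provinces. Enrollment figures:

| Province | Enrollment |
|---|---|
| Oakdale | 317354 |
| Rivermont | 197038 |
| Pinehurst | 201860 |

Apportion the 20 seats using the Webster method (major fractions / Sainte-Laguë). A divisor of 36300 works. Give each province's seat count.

With modified divisor 36300: modified quotas Oakdale 8.743, Rivermont 5.428, Pinehurst 5.561.
Rounding to the nearest integer: Oakdale 9, Rivermont 5, Pinehurst 6 (total 20).

Oakdale: 9; Rivermont: 5; Pinehurst: 6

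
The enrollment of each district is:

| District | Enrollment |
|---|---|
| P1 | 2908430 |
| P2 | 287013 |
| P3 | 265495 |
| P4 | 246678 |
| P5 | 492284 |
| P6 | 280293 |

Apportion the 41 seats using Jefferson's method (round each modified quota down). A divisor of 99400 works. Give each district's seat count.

With modified divisor 99400: modified quotas P1 29.260, P2 2.887, P3 2.671, P4 2.482, P5 4.953, P6 2.820.
Rounding down: P1 29, P2 2, P3 2, P4 2, P5 4, P6 2 (total 41).

P1 29; P2 2; P3 2; P4 2; P5 4; P6 2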